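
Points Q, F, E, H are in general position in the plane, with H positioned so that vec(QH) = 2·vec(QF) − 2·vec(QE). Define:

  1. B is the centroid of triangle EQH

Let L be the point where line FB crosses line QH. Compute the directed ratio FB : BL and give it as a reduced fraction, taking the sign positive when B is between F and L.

Assign Q = (0, 0), F = (1, 0), E = (0, 1), H = (2, -2) — the answer is frame-independent, so this choice is without loss of generality.
1. B is the centroid of triangle EQH ⇒ B = (2/3, -1/3)
line FB meets QH at L = (1/2, -1/2)
B = F + t·(L−F) with t = 2/3, so FB:BL = 2/3:1/3

FB:BL = 2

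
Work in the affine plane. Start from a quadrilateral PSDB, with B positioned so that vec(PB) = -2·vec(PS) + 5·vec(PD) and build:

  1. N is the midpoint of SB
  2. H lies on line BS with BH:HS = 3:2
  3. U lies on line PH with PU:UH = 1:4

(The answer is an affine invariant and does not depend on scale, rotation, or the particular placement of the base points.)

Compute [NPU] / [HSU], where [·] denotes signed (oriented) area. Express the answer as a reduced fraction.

Work in coordinates with P = (0, 0), S = (1, 0), D = (0, 1), B = (-2, 5).
1. N is the midpoint of SB ⇒ N = (-1/2, 5/2)
2. H lies on line BS with BH:HS = 3:2 ⇒ H = (-1/5, 2)
3. U lies on line PH with PU:UH = 1:4 ⇒ U = (-1/25, 2/5)
2·[NPU] = 1/10, 2·[HSU] = -8/5
[NPU]:[HSU] = 1/10:-8/5 = -1/16

[NPU]:[HSU] = -1/16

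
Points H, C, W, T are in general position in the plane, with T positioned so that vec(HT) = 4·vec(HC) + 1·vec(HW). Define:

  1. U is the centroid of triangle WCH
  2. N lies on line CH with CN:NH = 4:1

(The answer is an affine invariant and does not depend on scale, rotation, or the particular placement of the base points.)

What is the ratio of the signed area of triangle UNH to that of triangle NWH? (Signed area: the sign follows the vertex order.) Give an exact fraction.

Choose coordinates H = (0, 0), C = (1, 0), W = (0, 1), T = (4, 1).
1. U is the centroid of triangle WCH ⇒ U = (1/3, 1/3)
2. N lies on line CH with CN:NH = 4:1 ⇒ N = (1/5, 0)
2·[UNH] = -1/15, 2·[NWH] = 1/5
[UNH]:[NWH] = -1/15:1/5 = -1/3

[UNH]:[NWH] = -1/3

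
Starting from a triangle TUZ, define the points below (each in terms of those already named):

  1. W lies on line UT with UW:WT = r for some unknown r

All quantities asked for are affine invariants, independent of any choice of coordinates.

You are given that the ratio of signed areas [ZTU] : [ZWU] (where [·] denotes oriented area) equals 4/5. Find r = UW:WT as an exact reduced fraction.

Assign T = (0, 0), U = (1, 0), Z = (0, 1) — the answer is frame-independent, so this choice is without loss of generality.
1. With UW:WT = r, write λ = r/(r+1) so W = U + λ·(T−U); W is affine-linear in λ
Every point depending on W is an affine combination of W and λ-independent points, so each such coordinate is linear in λ; the λ² term in each signed area is a multiple of (T−U)×(T−U) = 0, so 2·[ZTU] and 2·[ZWU] are each linear in λ. Evaluating at λ=0 and λ=1:
  2·[ZTU] = 1,   2·[ZWU] = λ
So [ZTU]:[ZWU] = (1) / (λ). Setting this equal to 4/5:
  1 = 4/5·(λ)  ⇒  λ = 5/4
Then r = λ/(1−λ) = (5/4)/(-1/4) = -5. Check: with r = -5, W = (-1/4, 0) and [ZTU]:[ZWU] = 4/5 as required.

r = -5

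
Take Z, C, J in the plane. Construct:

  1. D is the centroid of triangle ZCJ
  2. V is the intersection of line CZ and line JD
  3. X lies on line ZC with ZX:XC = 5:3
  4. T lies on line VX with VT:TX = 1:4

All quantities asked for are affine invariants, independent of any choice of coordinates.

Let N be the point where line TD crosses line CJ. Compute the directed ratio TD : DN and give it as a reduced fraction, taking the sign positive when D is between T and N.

TD:DN = 17/40

Choose coordinates Z = (0, 0), C = (1, 0), J = (0, 1).
1. D is the centroid of triangle ZCJ ⇒ D = (1/3, 1/3)
2. V is the intersection of line CZ and line JD ⇒ V = (1/2, 0)
3. X lies on line ZC with ZX:XC = 5:3 ⇒ X = (5/8, 0)
4. T lies on line VX with VT:TX = 1:4 ⇒ T = (21/40, 0)
line TD meets CJ at N = (-2/17, 19/17)
D = T + t·(N−T) with t = 17/57, so TD:DN = 17/57:40/57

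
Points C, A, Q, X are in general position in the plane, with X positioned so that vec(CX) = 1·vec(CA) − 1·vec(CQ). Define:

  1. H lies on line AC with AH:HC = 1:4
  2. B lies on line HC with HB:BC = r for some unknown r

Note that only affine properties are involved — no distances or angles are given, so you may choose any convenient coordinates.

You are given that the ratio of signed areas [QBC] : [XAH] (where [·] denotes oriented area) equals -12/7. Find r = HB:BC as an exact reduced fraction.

r = 4/3

Assign C = (0, 0), A = (1, 0), Q = (0, 1), X = (1, -1) — the answer is frame-independent, so this choice is without loss of generality.
1. H lies on line AC with AH:HC = 1:4 ⇒ H = (4/5, 0)
2. With HB:BC = r, write λ = r/(r+1) so B = H + λ·(C−H); B is affine-linear in λ
Every point depending on B is an affine combination of B and λ-independent points, so each such coordinate is linear in λ; the λ² term in each signed area is a multiple of (C−H)×(C−H) = 0, so 2·[QBC] and 2·[XAH] are each linear in λ. Evaluating at λ=0 and λ=1:
  2·[QBC] = 4/5·λ − 4/5,   2·[XAH] = 1/5
So [QBC]:[XAH] = (4/5·λ − 4/5) / (1/5). Setting this equal to -12/7:
  4/5·λ − 4/5 = -12/7·(1/5)  ⇒  λ = 4/7
Then r = λ/(1−λ) = (4/7)/(3/7) = 4/3. Check: with r = 4/3, B = (12/35, 0) and [QBC]:[XAH] = -12/7 as required.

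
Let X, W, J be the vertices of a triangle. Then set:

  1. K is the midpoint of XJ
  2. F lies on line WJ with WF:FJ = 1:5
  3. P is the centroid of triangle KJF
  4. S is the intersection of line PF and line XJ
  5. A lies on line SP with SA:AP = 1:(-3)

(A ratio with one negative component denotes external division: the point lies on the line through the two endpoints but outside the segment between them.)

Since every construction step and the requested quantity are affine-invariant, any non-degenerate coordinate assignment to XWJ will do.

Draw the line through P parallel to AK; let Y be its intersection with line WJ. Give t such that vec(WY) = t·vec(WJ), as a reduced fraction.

Work in coordinates with X = (0, 0), W = (1, 0), J = (0, 1).
1. K is the midpoint of XJ ⇒ K = (0, 1/2)
2. F lies on line WJ with WF:FJ = 1:5 ⇒ F = (5/6, 1/6)
3. P is the centroid of triangle KJF ⇒ P = (5/18, 5/9)
4. S is the intersection of line PF and line XJ ⇒ S = (0, 3/4)
5. A lies on line SP with SA:AP = 1:(-3) ⇒ A = (-5/36, 61/72)
through P parallel to AK: direction (5/36, -25/72); meets WJ at Y = (1/6, 5/6)
Y = W + t·(J−W) with t = 5/6

t = 5/6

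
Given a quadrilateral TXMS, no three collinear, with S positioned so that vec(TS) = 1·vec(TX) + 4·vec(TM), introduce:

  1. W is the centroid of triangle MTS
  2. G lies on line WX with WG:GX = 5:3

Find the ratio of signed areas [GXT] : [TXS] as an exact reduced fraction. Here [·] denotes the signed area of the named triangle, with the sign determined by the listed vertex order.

Assign T = (0, 0), X = (1, 0), M = (0, 1), S = (1, 4) — the answer is frame-independent, so this choice is without loss of generality.
1. W is the centroid of triangle MTS ⇒ W = (1/3, 5/3)
2. G lies on line WX with WG:GX = 5:3 ⇒ G = (3/4, 5/8)
2·[GXT] = -5/8, 2·[TXS] = 4
[GXT]:[TXS] = -5/8:4 = -5/32

[GXT]:[TXS] = -5/32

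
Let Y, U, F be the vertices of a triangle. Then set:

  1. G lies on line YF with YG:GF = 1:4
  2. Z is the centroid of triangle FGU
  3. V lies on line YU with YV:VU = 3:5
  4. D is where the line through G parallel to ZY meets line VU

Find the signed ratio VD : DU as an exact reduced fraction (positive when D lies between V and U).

VD:DU = -13/28

Assign Y = (0, 0), U = (1, 0), F = (0, 1) — the answer is frame-independent, so this choice is without loss of generality.
1. G lies on line YF with YG:GF = 1:4 ⇒ G = (0, 1/5)
2. Z is the centroid of triangle FGU ⇒ Z = (1/3, 2/5)
3. V lies on line YU with YV:VU = 3:5 ⇒ V = (3/8, 0)
4. D is where the line through G parallel to ZY meets line VU ⇒ D = (-1/6, 0)
D = V + t·(U−V) with t = -13/15, so VD:DU = t:(1−t) = -13/15:28/15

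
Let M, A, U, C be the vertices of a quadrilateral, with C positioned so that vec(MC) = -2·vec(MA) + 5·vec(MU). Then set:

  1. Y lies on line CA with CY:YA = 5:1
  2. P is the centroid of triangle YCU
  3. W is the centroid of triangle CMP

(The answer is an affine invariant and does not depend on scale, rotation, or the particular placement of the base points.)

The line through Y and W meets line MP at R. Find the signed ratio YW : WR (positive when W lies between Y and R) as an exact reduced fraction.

Assign M = (0, 0), A = (1, 0), U = (0, 1), C = (-2, 5) — the answer is frame-independent, so this choice is without loss of generality.
1. Y lies on line CA with CY:YA = 5:1 ⇒ Y = (1/2, 5/6)
2. P is the centroid of triangle YCU ⇒ P = (-1/2, 41/18)
3. W is the centroid of triangle CMP ⇒ W = (-5/6, 131/54)
line YW meets MP at R = (-103/242, 4223/2178)
W = Y + t·(R−Y) with t = 121/84, so YW:WR = 121/84:-37/84

YW:WR = -121/37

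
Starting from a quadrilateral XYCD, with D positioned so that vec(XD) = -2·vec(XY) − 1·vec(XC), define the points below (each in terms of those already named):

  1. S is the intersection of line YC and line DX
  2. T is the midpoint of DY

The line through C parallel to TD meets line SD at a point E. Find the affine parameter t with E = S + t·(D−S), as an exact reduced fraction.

Assign X = (0, 0), Y = (1, 0), C = (0, 1), D = (-2, -1) — the answer is frame-independent, so this choice is without loss of generality.
1. S is the intersection of line YC and line DX ⇒ S = (2/3, 1/3)
2. T is the midpoint of DY ⇒ T = (-1/2, -1/2)
through C parallel to TD: direction (-3/2, -1/2); meets SD at E = (6, 3)
E = S + t·(D−S) with t = -2

t = -2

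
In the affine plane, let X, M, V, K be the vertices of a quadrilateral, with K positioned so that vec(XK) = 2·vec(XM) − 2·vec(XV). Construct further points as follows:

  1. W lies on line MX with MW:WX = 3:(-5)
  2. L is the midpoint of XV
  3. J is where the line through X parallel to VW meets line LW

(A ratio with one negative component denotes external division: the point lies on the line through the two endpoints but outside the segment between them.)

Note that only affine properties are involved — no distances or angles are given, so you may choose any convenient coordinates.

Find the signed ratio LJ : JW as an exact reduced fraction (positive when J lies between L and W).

LJ:JW = -1/2

Set X = (0, 0), M = (1, 0), V = (0, 1), K = (2, -2); any affine frame gives the same invariant.
1. W lies on line MX with MW:WX = 3:(-5) ⇒ W = (5/2, 0)
2. L is the midpoint of XV ⇒ L = (0, 1/2)
3. J is where the line through X parallel to VW meets line LW ⇒ J = (-5/2, 1)
J = L + t·(W−L) with t = -1, so LJ:JW = t:(1−t) = -1:2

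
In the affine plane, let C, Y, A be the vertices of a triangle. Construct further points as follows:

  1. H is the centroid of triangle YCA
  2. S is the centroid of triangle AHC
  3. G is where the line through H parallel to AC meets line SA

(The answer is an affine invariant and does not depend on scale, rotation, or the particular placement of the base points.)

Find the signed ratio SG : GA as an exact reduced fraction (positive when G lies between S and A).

Set C = (0, 0), Y = (1, 0), A = (0, 1); any affine frame gives the same invariant.
1. H is the centroid of triangle YCA ⇒ H = (1/3, 1/3)
2. S is the centroid of triangle AHC ⇒ S = (1/9, 4/9)
3. G is where the line through H parallel to AC meets line SA ⇒ G = (1/3, -2/3)
G = S + t·(A−S) with t = -2, so SG:GA = t:(1−t) = -2:3

SG:GA = -2/3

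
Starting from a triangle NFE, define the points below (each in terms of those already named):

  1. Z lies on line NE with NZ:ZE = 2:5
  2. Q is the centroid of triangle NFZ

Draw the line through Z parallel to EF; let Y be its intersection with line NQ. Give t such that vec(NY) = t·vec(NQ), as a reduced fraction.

Choose coordinates N = (0, 0), F = (1, 0), E = (0, 1).
1. Z lies on line NE with NZ:ZE = 2:5 ⇒ Z = (0, 2/7)
2. Q is the centroid of triangle NFZ ⇒ Q = (1/3, 2/21)
through Z parallel to EF: direction (1, -1); meets NQ at Y = (2/9, 4/63)
Y = N + t·(Q−N) with t = 2/3

t = 2/3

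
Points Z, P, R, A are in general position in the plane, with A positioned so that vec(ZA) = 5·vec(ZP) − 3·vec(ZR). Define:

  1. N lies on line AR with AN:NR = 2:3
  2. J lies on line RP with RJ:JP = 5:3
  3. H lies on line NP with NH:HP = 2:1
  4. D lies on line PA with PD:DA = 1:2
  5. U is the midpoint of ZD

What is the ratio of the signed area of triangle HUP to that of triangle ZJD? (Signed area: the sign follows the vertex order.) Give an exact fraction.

Work in coordinates with Z = (0, 0), P = (1, 0), R = (0, 1), A = (5, -3).
1. N lies on line AR with AN:NR = 2:3 ⇒ N = (3, -7/5)
2. J lies on line RP with RJ:JP = 5:3 ⇒ J = (5/8, 3/8)
3. H lies on line NP with NH:HP = 2:1 ⇒ H = (5/3, -7/15)
4. D lies on line PA with PD:DA = 1:2 ⇒ D = (7/3, -1)
5. U is the midpoint of ZD ⇒ U = (7/6, -1/2)
2·[HUP] = -23/90, 2·[ZJD] = -3/2
[HUP]:[ZJD] = -23/90:-3/2 = 23/135

[HUP]:[ZJD] = 23/135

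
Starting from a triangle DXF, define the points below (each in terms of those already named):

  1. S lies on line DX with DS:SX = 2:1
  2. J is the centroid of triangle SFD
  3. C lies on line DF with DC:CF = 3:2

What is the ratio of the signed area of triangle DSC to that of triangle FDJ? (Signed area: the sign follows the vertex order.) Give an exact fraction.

Work in coordinates with D = (0, 0), X = (1, 0), F = (0, 1).
1. S lies on line DX with DS:SX = 2:1 ⇒ S = (2/3, 0)
2. J is the centroid of triangle SFD ⇒ J = (2/9, 1/3)
3. C lies on line DF with DC:CF = 3:2 ⇒ C = (0, 3/5)
2·[DSC] = 2/5, 2·[FDJ] = 2/9
[DSC]:[FDJ] = 2/5:2/9 = 9/5

[DSC]:[FDJ] = 9/5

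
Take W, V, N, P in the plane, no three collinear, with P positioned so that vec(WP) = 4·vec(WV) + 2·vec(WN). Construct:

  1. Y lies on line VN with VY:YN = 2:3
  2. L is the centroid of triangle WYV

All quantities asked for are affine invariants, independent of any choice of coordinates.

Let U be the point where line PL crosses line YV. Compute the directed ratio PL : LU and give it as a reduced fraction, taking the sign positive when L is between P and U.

PL:LU = -16

Choose coordinates W = (0, 0), V = (1, 0), N = (0, 1), P = (4, 2).
1. Y lies on line VN with VY:YN = 2:3 ⇒ Y = (3/5, 2/5)
2. L is the centroid of triangle WYV ⇒ L = (8/15, 2/15)
line PL meets YV at U = (3/4, 1/4)
L = P + t·(U−P) with t = 16/15, so PL:LU = 16/15:-1/15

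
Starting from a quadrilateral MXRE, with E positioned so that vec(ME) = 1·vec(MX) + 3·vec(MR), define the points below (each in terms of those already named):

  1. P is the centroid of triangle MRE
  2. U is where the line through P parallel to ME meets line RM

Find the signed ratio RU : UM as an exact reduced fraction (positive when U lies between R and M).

RU:UM = 2

Assign M = (0, 0), X = (1, 0), R = (0, 1), E = (1, 3) — the answer is frame-independent, so this choice is without loss of generality.
1. P is the centroid of triangle MRE ⇒ P = (1/3, 4/3)
2. U is where the line through P parallel to ME meets line RM ⇒ U = (0, 1/3)
U = R + t·(M−R) with t = 2/3, so RU:UM = t:(1−t) = 2/3:1/3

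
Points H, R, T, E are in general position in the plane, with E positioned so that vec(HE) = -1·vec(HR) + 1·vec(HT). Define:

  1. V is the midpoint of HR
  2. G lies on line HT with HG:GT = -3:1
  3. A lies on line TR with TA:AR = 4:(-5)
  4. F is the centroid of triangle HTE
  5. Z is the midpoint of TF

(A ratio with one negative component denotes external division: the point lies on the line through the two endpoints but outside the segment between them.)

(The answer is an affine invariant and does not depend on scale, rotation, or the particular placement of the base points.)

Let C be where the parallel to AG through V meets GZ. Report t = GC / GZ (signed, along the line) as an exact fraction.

Set H = (0, 0), R = (1, 0), T = (0, 1), E = (-1, 1); any affine frame gives the same invariant.
1. V is the midpoint of HR ⇒ V = (1/2, 0)
2. G lies on line HT with HG:GT = -3:1 ⇒ G = (0, 3/2)
3. A lies on line TR with TA:AR = 4:(-5) ⇒ A = (-4, 5)
4. F is the centroid of triangle HTE ⇒ F = (-1/3, 2/3)
5. Z is the midpoint of TF ⇒ Z = (-1/6, 5/6)
through V parallel to AG: direction (4, -7/2); meets GZ at C = (-17/78, 49/78)
C = G + t·(Z−G) with t = 17/13

t = 17/13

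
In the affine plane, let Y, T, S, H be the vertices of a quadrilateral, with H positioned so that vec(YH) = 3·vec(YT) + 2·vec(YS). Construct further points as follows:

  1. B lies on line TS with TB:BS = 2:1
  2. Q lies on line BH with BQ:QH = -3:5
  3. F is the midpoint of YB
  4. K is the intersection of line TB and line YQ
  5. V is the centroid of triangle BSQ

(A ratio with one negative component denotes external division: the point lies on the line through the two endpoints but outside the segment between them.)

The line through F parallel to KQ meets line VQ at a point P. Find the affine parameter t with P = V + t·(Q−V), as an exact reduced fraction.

t = 8/17

Assign Y = (0, 0), T = (1, 0), S = (0, 1), H = (3, 2) — the answer is frame-independent, so this choice is without loss of generality.
1. B lies on line TS with TB:BS = 2:1 ⇒ B = (1/3, 2/3)
2. Q lies on line BH with BQ:QH = -3:5 ⇒ Q = (-11/3, -4/3)
3. F is the midpoint of YB ⇒ F = (1/6, 1/3)
4. K is the intersection of line TB and line YQ ⇒ K = (11/15, 4/15)
5. V is the centroid of triangle BSQ ⇒ V = (-10/9, 1/9)
through F parallel to KQ: direction (-22/5, -8/5); meets VQ at P = (-118/51, -29/51)
P = V + t·(Q−V) with t = 8/17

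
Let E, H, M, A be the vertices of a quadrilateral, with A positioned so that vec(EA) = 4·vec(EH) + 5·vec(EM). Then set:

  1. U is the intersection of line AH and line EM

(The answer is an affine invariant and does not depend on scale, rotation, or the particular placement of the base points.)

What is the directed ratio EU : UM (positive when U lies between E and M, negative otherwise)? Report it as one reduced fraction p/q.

Assign E = (0, 0), H = (1, 0), M = (0, 1), A = (4, 5) — the answer is frame-independent, so this choice is without loss of generality.
1. U is the intersection of line AH and line EM ⇒ U = (0, -5/3)
U = E + t·(M−E) with t = -5/3, so EU:UM = t:(1−t) = -5/3:8/3

EU:UM = -5/8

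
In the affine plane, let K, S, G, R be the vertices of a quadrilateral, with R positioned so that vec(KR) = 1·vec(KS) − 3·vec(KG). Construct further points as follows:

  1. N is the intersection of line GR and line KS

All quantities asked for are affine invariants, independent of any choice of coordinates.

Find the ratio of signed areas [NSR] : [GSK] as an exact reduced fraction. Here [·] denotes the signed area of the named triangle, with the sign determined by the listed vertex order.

Work in coordinates with K = (0, 0), S = (1, 0), G = (0, 1), R = (1, -3).
1. N is the intersection of line GR and line KS ⇒ N = (1/4, 0)
2·[NSR] = -9/4, 2·[GSK] = -1
[NSR]:[GSK] = -9/4:-1 = 9/4

[NSR]:[GSK] = 9/4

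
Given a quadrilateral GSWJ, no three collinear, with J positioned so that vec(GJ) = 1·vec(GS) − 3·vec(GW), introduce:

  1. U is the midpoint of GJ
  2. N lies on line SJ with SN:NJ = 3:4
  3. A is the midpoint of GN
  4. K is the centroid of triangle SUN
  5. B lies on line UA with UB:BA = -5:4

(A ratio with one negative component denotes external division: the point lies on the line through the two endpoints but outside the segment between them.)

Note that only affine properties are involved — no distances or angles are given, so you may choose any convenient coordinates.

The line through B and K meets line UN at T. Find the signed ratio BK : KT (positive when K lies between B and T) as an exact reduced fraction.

Set G = (0, 0), S = (1, 0), W = (0, 1), J = (1, -3); any affine frame gives the same invariant.
1. U is the midpoint of GJ ⇒ U = (1/2, -3/2)
2. N lies on line SJ with SN:NJ = 3:4 ⇒ N = (1, -9/7)
3. A is the midpoint of GN ⇒ A = (1/2, -9/14)
4. K is the centroid of triangle SUN ⇒ K = (5/6, -13/14)
5. B lies on line UA with UB:BA = -5:4 ⇒ B = (1/2, 39/14)
line BK meets UN at T = (47/54, -169/126)
K = B + t·(T−B) with t = 9/10, so BK:KT = 9/10:1/10

BK:KT = 9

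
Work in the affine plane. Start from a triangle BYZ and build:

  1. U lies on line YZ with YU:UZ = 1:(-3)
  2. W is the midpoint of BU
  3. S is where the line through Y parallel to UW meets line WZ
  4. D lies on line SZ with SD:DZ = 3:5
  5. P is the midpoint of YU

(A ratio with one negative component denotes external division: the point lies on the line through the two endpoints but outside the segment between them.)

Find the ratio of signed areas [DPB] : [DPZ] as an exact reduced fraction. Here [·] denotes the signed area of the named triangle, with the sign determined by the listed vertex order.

[DPB]:[DPZ] = -13/5

Choose coordinates B = (0, 0), Y = (1, 0), Z = (0, 1).
1. U lies on line YZ with YU:UZ = 1:(-3) ⇒ U = (3/2, -1/2)
2. W is the midpoint of BU ⇒ W = (3/4, -1/4)
3. S is where the line through Y parallel to UW meets line WZ ⇒ S = (1/2, 1/6)
4. D lies on line SZ with SD:DZ = 3:5 ⇒ D = (5/16, 23/48)
5. P is the midpoint of YU ⇒ P = (5/4, -1/4)
2·[DPB] = -65/96, 2·[DPZ] = 25/96
[DPB]:[DPZ] = -65/96:25/96 = -13/5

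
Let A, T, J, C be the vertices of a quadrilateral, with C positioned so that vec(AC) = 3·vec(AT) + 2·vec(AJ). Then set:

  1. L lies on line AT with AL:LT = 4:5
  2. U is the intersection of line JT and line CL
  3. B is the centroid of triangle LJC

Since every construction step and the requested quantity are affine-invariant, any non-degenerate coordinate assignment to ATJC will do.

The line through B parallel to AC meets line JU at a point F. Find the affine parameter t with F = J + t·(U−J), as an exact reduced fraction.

Work in coordinates with A = (0, 0), T = (1, 0), J = (0, 1), C = (3, 2).
1. L lies on line AT with AL:LT = 4:5 ⇒ L = (4/9, 0)
2. U is the intersection of line JT and line CL ⇒ U = (31/41, 10/41)
3. B is the centroid of triangle LJC ⇒ B = (31/27, 1)
through B parallel to AC: direction (3, 2); meets JU at F = (62/135, 73/135)
F = J + t·(U−J) with t = 82/135

t = 82/135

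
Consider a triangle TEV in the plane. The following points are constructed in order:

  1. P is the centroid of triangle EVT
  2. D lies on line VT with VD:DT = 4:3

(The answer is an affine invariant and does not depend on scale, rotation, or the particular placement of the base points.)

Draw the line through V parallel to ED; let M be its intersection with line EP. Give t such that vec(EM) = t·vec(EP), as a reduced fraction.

Assign T = (0, 0), E = (1, 0), V = (0, 1) — the answer is frame-independent, so this choice is without loss of generality.
1. P is the centroid of triangle EVT ⇒ P = (1/3, 1/3)
2. D lies on line VT with VD:DT = 4:3 ⇒ D = (0, 3/7)
through V parallel to ED: direction (-1, 3/7); meets EP at M = (-7, 4)
M = E + t·(P−E) with t = 12

t = 12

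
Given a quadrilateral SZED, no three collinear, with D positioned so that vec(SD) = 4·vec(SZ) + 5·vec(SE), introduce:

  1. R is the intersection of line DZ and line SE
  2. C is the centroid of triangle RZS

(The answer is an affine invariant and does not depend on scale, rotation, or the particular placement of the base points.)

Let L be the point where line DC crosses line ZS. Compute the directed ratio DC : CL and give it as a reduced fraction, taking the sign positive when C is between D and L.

Work in coordinates with S = (0, 0), Z = (1, 0), E = (0, 1), D = (4, 5).
1. R is the intersection of line DZ and line SE ⇒ R = (0, -5/3)
2. C is the centroid of triangle RZS ⇒ C = (1/3, -5/9)
line DC meets ZS at L = (7/10, 0)
C = D + t·(L−D) with t = 10/9, so DC:CL = 10/9:-1/9

DC:CL = -10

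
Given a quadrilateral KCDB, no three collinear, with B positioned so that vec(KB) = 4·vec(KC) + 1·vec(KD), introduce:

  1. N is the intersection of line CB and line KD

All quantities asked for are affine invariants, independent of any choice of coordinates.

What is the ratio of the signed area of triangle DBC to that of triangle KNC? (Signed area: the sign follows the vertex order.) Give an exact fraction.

Assign K = (0, 0), C = (1, 0), D = (0, 1), B = (4, 1) — the answer is frame-independent, so this choice is without loss of generality.
1. N is the intersection of line CB and line KD ⇒ N = (0, -1/3)
2·[DBC] = -4, 2·[KNC] = 1/3
[DBC]:[KNC] = -4:1/3 = -12

[DBC]:[KNC] = -12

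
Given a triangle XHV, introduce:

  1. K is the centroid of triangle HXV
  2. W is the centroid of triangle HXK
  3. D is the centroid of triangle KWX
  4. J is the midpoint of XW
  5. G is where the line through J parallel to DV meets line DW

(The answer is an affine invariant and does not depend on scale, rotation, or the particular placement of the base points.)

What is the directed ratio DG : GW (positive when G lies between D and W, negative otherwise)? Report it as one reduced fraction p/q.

DG:GW = -3/11

Assign X = (0, 0), H = (1, 0), V = (0, 1) — the answer is frame-independent, so this choice is without loss of generality.
1. K is the centroid of triangle HXV ⇒ K = (1/3, 1/3)
2. W is the centroid of triangle HXK ⇒ W = (4/9, 1/9)
3. D is the centroid of triangle KWX ⇒ D = (7/27, 4/27)
4. J is the midpoint of XW ⇒ J = (2/9, 1/18)
5. G is where the line through J parallel to DV meets line DW ⇒ G = (41/216, 35/216)
G = D + t·(W−D) with t = -3/8, so DG:GW = t:(1−t) = -3/8:11/8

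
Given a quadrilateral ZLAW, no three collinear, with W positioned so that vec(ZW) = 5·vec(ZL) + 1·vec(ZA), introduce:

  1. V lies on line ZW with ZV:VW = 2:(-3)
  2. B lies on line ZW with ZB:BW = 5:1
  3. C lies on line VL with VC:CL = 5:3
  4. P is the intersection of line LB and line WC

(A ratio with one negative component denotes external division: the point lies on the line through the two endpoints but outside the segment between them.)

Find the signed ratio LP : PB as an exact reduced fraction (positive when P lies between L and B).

LP:PB = 54/5

Set Z = (0, 0), L = (1, 0), A = (0, 1), W = (5, 1); any affine frame gives the same invariant.
1. V lies on line ZW with ZV:VW = 2:(-3) ⇒ V = (-10, -2)
2. B lies on line ZW with ZB:BW = 5:1 ⇒ B = (25/6, 5/6)
3. C lies on line VL with VC:CL = 5:3 ⇒ C = (-25/8, -3/4)
4. P is the intersection of line LB and line WC ⇒ P = (230/59, 45/59)
P = L + t·(B−L) with t = 54/59, so LP:PB = t:(1−t) = 54/59:5/59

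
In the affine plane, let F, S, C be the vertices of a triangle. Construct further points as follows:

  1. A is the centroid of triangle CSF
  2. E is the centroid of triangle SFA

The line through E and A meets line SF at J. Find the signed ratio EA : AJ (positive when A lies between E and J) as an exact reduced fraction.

EA:AJ = -2/3

Choose coordinates F = (0, 0), S = (1, 0), C = (0, 1).
1. A is the centroid of triangle CSF ⇒ A = (1/3, 1/3)
2. E is the centroid of triangle SFA ⇒ E = (4/9, 1/9)
line EA meets SF at J = (1/2, 0)
A = E + t·(J−E) with t = -2, so EA:AJ = -2:3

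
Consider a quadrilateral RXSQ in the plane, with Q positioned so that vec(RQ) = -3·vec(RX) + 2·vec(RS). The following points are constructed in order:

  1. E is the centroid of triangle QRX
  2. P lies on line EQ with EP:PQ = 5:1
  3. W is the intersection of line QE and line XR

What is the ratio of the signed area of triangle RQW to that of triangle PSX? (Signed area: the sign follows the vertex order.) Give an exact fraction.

[RQW]:[PSX] = 6/11

Set R = (0, 0), X = (1, 0), S = (0, 1), Q = (-3, 2); any affine frame gives the same invariant.
1. E is the centroid of triangle QRX ⇒ E = (-2/3, 2/3)
2. P lies on line EQ with EP:PQ = 5:1 ⇒ P = (-47/18, 16/9)
3. W is the intersection of line QE and line XR ⇒ W = (1/2, 0)
2·[RQW] = -1, 2·[PSX] = -11/6
[RQW]:[PSX] = -1:-11/6 = 6/11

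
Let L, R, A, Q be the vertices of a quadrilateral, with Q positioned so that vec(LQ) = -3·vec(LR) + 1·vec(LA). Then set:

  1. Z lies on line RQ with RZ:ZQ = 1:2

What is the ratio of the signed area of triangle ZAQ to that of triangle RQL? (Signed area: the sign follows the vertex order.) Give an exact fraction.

Choose coordinates L = (0, 0), R = (1, 0), A = (0, 1), Q = (-3, 1).
1. Z lies on line RQ with RZ:ZQ = 1:2 ⇒ Z = (-1/3, 1/3)
2·[ZAQ] = 2, 2·[RQL] = 1
[ZAQ]:[RQL] = 2:1 = 2

[ZAQ]:[RQL] = 2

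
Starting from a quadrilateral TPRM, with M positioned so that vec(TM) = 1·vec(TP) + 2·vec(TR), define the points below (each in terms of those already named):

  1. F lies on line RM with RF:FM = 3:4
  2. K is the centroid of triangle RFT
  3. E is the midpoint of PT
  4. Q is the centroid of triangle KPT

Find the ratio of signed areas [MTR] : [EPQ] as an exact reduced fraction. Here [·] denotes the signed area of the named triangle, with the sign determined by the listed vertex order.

[MTR]:[EPQ] = -126/17

Work in coordinates with T = (0, 0), P = (1, 0), R = (0, 1), M = (1, 2).
1. F lies on line RM with RF:FM = 3:4 ⇒ F = (3/7, 10/7)
2. K is the centroid of triangle RFT ⇒ K = (1/7, 17/21)
3. E is the midpoint of PT ⇒ E = (1/2, 0)
4. Q is the centroid of triangle KPT ⇒ Q = (8/21, 17/63)
2·[MTR] = -1, 2·[EPQ] = 17/126
[MTR]:[EPQ] = -1:17/126 = -126/17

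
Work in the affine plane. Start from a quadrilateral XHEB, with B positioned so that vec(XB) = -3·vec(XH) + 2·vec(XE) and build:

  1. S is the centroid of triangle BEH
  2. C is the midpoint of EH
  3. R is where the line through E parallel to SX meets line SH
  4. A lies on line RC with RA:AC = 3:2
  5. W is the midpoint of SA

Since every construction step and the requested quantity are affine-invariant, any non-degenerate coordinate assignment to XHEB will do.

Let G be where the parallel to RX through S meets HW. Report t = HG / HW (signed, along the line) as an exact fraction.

t = 60/41

Work in coordinates with X = (0, 0), H = (1, 0), E = (0, 1), B = (-3, 2).
1. S is the centroid of triangle BEH ⇒ S = (-2/3, 1)
2. C is the midpoint of EH ⇒ C = (1/2, 1/2)
3. R is where the line through E parallel to SX meets line SH ⇒ R = (4/9, 1/3)
4. A lies on line RC with RA:AC = 3:2 ⇒ A = (43/90, 13/30)
5. W is the midpoint of SA ⇒ W = (-17/180, 43/60)
through S parallel to RX: direction (-4/9, -1/3); meets HW at G = (-74/123, 43/41)
G = H + t·(W−H) with t = 60/41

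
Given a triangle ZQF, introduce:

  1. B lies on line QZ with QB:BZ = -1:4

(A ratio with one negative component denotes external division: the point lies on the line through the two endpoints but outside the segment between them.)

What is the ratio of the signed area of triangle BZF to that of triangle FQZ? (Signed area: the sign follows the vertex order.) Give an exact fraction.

[BZF]:[FQZ] = 4/3

Work in coordinates with Z = (0, 0), Q = (1, 0), F = (0, 1).
1. B lies on line QZ with QB:BZ = -1:4 ⇒ B = (4/3, 0)
2·[BZF] = -4/3, 2·[FQZ] = -1
[BZF]:[FQZ] = -4/3:-1 = 4/3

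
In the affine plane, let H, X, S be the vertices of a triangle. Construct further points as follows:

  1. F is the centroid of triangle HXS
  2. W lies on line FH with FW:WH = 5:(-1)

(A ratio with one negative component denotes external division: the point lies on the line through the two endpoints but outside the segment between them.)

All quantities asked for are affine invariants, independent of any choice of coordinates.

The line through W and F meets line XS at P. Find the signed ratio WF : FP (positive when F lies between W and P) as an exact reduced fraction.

Set H = (0, 0), X = (1, 0), S = (0, 1); any affine frame gives the same invariant.
1. F is the centroid of triangle HXS ⇒ F = (1/3, 1/3)
2. W lies on line FH with FW:WH = 5:(-1) ⇒ W = (-1/12, -1/12)
line WF meets XS at P = (1/2, 1/2)
F = W + t·(P−W) with t = 5/7, so WF:FP = 5/7:2/7

WF:FP = 5/2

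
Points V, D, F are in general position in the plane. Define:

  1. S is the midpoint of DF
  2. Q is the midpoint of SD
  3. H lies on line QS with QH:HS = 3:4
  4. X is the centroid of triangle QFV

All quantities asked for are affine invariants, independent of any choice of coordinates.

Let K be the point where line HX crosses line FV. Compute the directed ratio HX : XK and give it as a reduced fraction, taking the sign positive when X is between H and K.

HX:XK = 11/7

Assign V = (0, 0), D = (1, 0), F = (0, 1) — the answer is frame-independent, so this choice is without loss of generality.
1. S is the midpoint of DF ⇒ S = (1/2, 1/2)
2. Q is the midpoint of SD ⇒ Q = (3/4, 1/4)
3. H lies on line QS with QH:HS = 3:4 ⇒ H = (9/14, 5/14)
4. X is the centroid of triangle QFV ⇒ X = (1/4, 5/12)
line HX meets FV at K = (0, 5/11)
X = H + t·(K−H) with t = 11/18, so HX:XK = 11/18:7/18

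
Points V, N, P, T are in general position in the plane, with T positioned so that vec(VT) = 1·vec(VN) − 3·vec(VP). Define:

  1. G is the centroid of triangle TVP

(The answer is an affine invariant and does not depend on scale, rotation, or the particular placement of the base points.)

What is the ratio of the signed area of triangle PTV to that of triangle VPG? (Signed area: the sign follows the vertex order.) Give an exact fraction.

Assign V = (0, 0), N = (1, 0), P = (0, 1), T = (1, -3) — the answer is frame-independent, so this choice is without loss of generality.
1. G is the centroid of triangle TVP ⇒ G = (1/3, -2/3)
2·[PTV] = -1, 2·[VPG] = -1/3
[PTV]:[VPG] = -1:-1/3 = 3

[PTV]:[VPG] = 3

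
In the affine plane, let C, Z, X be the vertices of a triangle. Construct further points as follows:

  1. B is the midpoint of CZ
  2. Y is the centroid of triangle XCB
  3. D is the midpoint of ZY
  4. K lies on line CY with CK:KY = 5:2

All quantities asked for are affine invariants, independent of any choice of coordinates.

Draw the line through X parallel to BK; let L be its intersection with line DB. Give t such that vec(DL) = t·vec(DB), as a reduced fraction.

t = -15/7

Choose coordinates C = (0, 0), Z = (1, 0), X = (0, 1).
1. B is the midpoint of CZ ⇒ B = (1/2, 0)
2. Y is the centroid of triangle XCB ⇒ Y = (1/6, 1/3)
3. D is the midpoint of ZY ⇒ D = (7/12, 1/6)
4. K lies on line CY with CK:KY = 5:2 ⇒ K = (5/42, 5/21)
through X parallel to BK: direction (-8/21, 5/21); meets DB at L = (16/21, 11/21)
L = D + t·(B−D) with t = -15/7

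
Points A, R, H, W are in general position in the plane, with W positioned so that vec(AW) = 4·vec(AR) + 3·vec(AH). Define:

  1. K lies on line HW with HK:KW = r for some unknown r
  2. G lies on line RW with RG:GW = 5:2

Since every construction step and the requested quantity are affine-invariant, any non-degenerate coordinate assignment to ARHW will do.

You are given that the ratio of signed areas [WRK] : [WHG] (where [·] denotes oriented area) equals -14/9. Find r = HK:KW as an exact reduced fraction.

r = 5/4

Set A = (0, 0), R = (1, 0), H = (0, 1), W = (4, 3); any affine frame gives the same invariant.
1. With HK:KW = r, write λ = r/(r+1) so K = H + λ·(W−H); K is affine-linear in λ
2. G lies on line RW with RG:GW = 5:2 ⇒ G = (22/7, 15/7)
Every point depending on K is an affine combination of K and λ-independent points, so each such coordinate is linear in λ; the λ² term in each signed area is a multiple of (W−H)×(W−H) = 0, so 2·[WRK] and 2·[WHG] are each linear in λ. Evaluating at λ=0 and λ=1:
  2·[WRK] = 6·λ − 6,   2·[WHG] = 12/7
So [WRK]:[WHG] = (6·λ − 6) / (12/7). Setting this equal to -14/9:
  6·λ − 6 = -14/9·(12/7)  ⇒  λ = 5/9
Then r = λ/(1−λ) = (5/9)/(4/9) = 5/4. Check: with r = 5/4, K = (20/9, 19/9) and [WRK]:[WHG] = -14/9 as required.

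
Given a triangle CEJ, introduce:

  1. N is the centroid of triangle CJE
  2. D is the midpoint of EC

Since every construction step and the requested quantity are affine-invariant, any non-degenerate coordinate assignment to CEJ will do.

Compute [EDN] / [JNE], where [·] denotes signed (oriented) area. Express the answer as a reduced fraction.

[EDN]:[JNE] = -1/2

Work in coordinates with C = (0, 0), E = (1, 0), J = (0, 1).
1. N is the centroid of triangle CJE ⇒ N = (1/3, 1/3)
2. D is the midpoint of EC ⇒ D = (1/2, 0)
2·[EDN] = -1/6, 2·[JNE] = 1/3
[EDN]:[JNE] = -1/6:1/3 = -1/2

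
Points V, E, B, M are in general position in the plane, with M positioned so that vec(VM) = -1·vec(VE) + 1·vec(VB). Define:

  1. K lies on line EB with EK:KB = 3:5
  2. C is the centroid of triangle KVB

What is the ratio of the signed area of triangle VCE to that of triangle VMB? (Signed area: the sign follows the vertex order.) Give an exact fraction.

[VCE]:[VMB] = 11/24

Work in coordinates with V = (0, 0), E = (1, 0), B = (0, 1), M = (-1, 1).
1. K lies on line EB with EK:KB = 3:5 ⇒ K = (5/8, 3/8)
2. C is the centroid of triangle KVB ⇒ C = (5/24, 11/24)
2·[VCE] = -11/24, 2·[VMB] = -1
[VCE]:[VMB] = -11/24:-1 = 11/24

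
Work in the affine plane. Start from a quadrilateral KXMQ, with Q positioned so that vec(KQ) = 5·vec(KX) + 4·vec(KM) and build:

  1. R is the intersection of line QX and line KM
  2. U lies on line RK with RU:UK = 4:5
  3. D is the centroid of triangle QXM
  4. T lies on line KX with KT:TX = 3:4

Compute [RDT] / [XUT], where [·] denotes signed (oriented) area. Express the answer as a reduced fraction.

[RDT]:[XUT] = -27/10

Choose coordinates K = (0, 0), X = (1, 0), M = (0, 1), Q = (5, 4).
1. R is the intersection of line QX and line KM ⇒ R = (0, -1)
2. U lies on line RK with RU:UK = 4:5 ⇒ U = (0, -5/9)
3. D is the centroid of triangle QXM ⇒ D = (2, 5/3)
4. T lies on line KX with KT:TX = 3:4 ⇒ T = (3/7, 0)
2·[RDT] = 6/7, 2·[XUT] = -20/63
[RDT]:[XUT] = 6/7:-20/63 = -27/10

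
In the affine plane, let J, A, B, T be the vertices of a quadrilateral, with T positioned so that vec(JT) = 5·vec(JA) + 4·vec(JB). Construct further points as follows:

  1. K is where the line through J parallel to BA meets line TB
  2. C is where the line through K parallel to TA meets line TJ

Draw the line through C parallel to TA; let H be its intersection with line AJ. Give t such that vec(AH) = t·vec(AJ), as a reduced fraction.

Assign J = (0, 0), A = (1, 0), B = (0, 1), T = (5, 4) — the answer is frame-independent, so this choice is without loss of generality.
1. K is where the line through J parallel to BA meets line TB ⇒ K = (-5/8, 5/8)
2. C is where the line through K parallel to TA meets line TJ ⇒ C = (-25/4, -5)
through C parallel to TA: direction (-4, -4); meets AJ at H = (-5/4, 0)
H = A + t·(J−A) with t = 9/4

t = 9/4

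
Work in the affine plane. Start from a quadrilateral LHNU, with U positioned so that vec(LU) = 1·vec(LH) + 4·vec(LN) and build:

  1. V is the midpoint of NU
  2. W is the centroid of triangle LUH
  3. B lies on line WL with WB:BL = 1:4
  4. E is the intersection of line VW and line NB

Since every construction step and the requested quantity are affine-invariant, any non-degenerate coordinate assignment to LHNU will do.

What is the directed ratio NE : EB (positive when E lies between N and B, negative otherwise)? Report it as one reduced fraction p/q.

NE:EB = -25/6

Set L = (0, 0), H = (1, 0), N = (0, 1), U = (1, 4); any affine frame gives the same invariant.
1. V is the midpoint of NU ⇒ V = (1/2, 5/2)
2. W is the centroid of triangle LUH ⇒ W = (2/3, 4/3)
3. B lies on line WL with WB:BL = 1:4 ⇒ B = (8/15, 16/15)
4. E is the intersection of line VW and line NB ⇒ E = (40/57, 62/57)
E = N + t·(B−N) with t = 25/19, so NE:EB = t:(1−t) = 25/19:-6/19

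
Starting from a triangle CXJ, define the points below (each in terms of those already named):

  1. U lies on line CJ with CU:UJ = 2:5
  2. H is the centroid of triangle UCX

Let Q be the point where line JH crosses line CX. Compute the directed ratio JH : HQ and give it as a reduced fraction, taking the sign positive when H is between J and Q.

Choose coordinates C = (0, 0), X = (1, 0), J = (0, 1).
1. U lies on line CJ with CU:UJ = 2:5 ⇒ U = (0, 2/7)
2. H is the centroid of triangle UCX ⇒ H = (1/3, 2/21)
line JH meets CX at Q = (7/19, 0)
H = J + t·(Q−J) with t = 19/21, so JH:HQ = 19/21:2/21

JH:HQ = 19/2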